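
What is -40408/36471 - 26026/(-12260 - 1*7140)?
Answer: 82639523/353768700 ≈ 0.23360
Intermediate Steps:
-40408/36471 - 26026/(-12260 - 1*7140) = -40408*1/36471 - 26026/(-12260 - 7140) = -40408/36471 - 26026/(-19400) = -40408/36471 - 26026*(-1/19400) = -40408/36471 + 13013/9700 = 82639523/353768700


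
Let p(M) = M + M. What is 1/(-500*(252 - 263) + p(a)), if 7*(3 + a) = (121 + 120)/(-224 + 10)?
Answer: 749/4114765 ≈ 0.00018203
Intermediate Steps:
a = -4735/1498 (a = -3 + ((121 + 120)/(-224 + 10))/7 = -3 + (241/(-214))/7 = -3 + (241*(-1/214))/7 = -3 + (⅐)*(-241/214) = -3 - 241/1498 = -4735/1498 ≈ -3.1609)
p(M) = 2*M
1/(-500*(252 - 263) + p(a)) = 1/(-500*(252 - 263) + 2*(-4735/1498)) = 1/(-500*(-11) - 4735/749) = 1/(5500 - 4735/749) = 1/(4114765/749) = 749/4114765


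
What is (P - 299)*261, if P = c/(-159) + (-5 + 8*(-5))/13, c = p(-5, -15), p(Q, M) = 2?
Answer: -54393618/689 ≈ -78946.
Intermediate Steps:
c = 2
P = -7181/2067 (P = 2/(-159) + (-5 + 8*(-5))/13 = 2*(-1/159) + (-5 - 40)*(1/13) = -2/159 - 45*1/13 = -2/159 - 45/13 = -7181/2067 ≈ -3.4741)
(P - 299)*261 = (-7181/2067 - 299)*261 = -625214/2067*261 = -54393618/689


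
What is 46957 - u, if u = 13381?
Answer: 33576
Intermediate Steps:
46957 - u = 46957 - 1*13381 = 46957 - 13381 = 33576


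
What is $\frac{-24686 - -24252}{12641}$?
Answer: $- \frac{434}{12641} \approx -0.034333$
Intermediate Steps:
$\frac{-24686 - -24252}{12641} = \left(-24686 + 24252\right) \frac{1}{12641} = \left(-434\right) \frac{1}{12641} = - \frac{434}{12641}$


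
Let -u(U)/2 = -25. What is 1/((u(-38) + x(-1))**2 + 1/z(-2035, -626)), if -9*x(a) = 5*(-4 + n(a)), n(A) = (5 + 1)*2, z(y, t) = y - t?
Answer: 114129/236852819 ≈ 0.00048186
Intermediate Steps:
n(A) = 12 (n(A) = 6*2 = 12)
x(a) = -40/9 (x(a) = -5*(-4 + 12)/9 = -5*8/9 = -1/9*40 = -40/9)
u(U) = 50 (u(U) = -2*(-25) = 50)
1/((u(-38) + x(-1))**2 + 1/z(-2035, -626)) = 1/((50 - 40/9)**2 + 1/(-2035 - 1*(-626))) = 1/((410/9)**2 + 1/(-2035 + 626)) = 1/(168100/81 + 1/(-1409)) = 1/(168100/81 - 1/1409) = 1/(236852819/114129) = 114129/236852819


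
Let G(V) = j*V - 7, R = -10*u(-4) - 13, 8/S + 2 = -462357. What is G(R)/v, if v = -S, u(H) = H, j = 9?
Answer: 27279181/2 ≈ 1.3640e+7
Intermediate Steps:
S = -8/462359 (S = 8/(-2 - 462357) = 8/(-462359) = 8*(-1/462359) = -8/462359 ≈ -1.7303e-5)
R = 27 (R = -10*(-4) - 13 = 40 - 13 = 27)
G(V) = -7 + 9*V (G(V) = 9*V - 7 = -7 + 9*V)
v = 8/462359 (v = -1*(-8/462359) = 8/462359 ≈ 1.7303e-5)
G(R)/v = (-7 + 9*27)/(8/462359) = (-7 + 243)*(462359/8) = 236*(462359/8) = 27279181/2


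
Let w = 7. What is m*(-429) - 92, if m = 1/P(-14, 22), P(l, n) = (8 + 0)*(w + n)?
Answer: -21773/232 ≈ -93.849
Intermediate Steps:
P(l, n) = 56 + 8*n (P(l, n) = (8 + 0)*(7 + n) = 8*(7 + n) = 56 + 8*n)
m = 1/232 (m = 1/(56 + 8*22) = 1/(56 + 176) = 1/232 ≈ 0.0043103)
m*(-429) - 92 = (1/232)*(-429) - 92 = -429/232 - 92 = -21773/232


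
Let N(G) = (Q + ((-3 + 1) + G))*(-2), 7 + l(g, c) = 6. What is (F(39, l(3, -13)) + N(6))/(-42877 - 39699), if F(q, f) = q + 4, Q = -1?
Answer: -37/82576 ≈ -0.00044807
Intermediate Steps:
l(g, c) = -1 (l(g, c) = -7 + 6 = -1)
F(q, f) = 4 + q
N(G) = 6 - 2*G (N(G) = (-1 + ((-3 + 1) + G))*(-2) = (-1 + (-2 + G))*(-2) = (-3 + G)*(-2) = 6 - 2*G)
(F(39, l(3, -13)) + N(6))/(-42877 - 39699) = ((4 + 39) + (6 - 2*6))/(-42877 - 39699) = (43 + (6 - 12))/(-82576) = (43 - 6)*(-1/82576) = 37*(-1/82576) = -37/82576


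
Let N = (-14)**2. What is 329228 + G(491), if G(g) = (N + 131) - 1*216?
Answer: 329339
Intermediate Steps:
N = 196
G(g) = 111 (G(g) = (196 + 131) - 1*216 = 327 - 216 = 111)
329228 + G(491) = 329228 + 111 = 329339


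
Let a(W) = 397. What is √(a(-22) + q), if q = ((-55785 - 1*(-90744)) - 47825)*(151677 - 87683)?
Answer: I*√823346407 ≈ 28694.0*I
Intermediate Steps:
q = -823346804 (q = ((-55785 + 90744) - 47825)*63994 = (34959 - 47825)*63994 = -12866*63994 = -823346804)
√(a(-22) + q) = √(397 - 823346804) = √(-823346407) = I*√823346407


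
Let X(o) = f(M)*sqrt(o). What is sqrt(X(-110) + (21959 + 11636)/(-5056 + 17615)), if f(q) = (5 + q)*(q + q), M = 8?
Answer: sqrt(421919605 + 32807524048*I*sqrt(110))/12559 ≈ 33.047 + 33.006*I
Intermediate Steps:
f(q) = 2*q*(5 + q) (f(q) = (5 + q)*(2*q) = 2*q*(5 + q))
X(o) = 208*sqrt(o) (X(o) = (2*8*(5 + 8))*sqrt(o) = (2*8*13)*sqrt(o) = 208*sqrt(o))
sqrt(X(-110) + (21959 + 11636)/(-5056 + 17615)) = sqrt(208*sqrt(-110) + (21959 + 11636)/(-5056 + 17615)) = sqrt(208*(I*sqrt(110)) + 33595/12559) = sqrt(208*I*sqrt(110) + 33595*(1/12559)) = sqrt(208*I*sqrt(110) + 33595/12559) = sqrt(33595/12559 + 208*I*sqrt(110))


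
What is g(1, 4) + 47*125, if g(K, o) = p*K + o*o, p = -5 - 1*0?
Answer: 5886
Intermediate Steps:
p = -5 (p = -5 + 0 = -5)
g(K, o) = o**2 - 5*K (g(K, o) = -5*K + o*o = -5*K + o**2 = o**2 - 5*K)
g(1, 4) + 47*125 = (4**2 - 5*1) + 47*125 = (16 - 5) + 5875 = 11 + 5875 = 5886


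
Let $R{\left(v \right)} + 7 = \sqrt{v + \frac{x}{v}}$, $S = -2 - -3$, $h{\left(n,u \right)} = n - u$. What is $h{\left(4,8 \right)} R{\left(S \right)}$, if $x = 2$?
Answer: $28 - 4 \sqrt{3} \approx 21.072$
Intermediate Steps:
$S = 1$ ($S = -2 + 3 = 1$)
$R{\left(v \right)} = -7 + \sqrt{v + \frac{2}{v}}$
$h{\left(4,8 \right)} R{\left(S \right)} = \left(4 - 8\right) \left(-7 + \sqrt{1 + \frac{2}{1}}\right) = \left(4 - 8\right) \left(-7 + \sqrt{1 + 2 \cdot 1}\right) = - 4 \left(-7 + \sqrt{1 + 2}\right) = - 4 \left(-7 + \sqrt{3}\right) = 28 - 4 \sqrt{3}$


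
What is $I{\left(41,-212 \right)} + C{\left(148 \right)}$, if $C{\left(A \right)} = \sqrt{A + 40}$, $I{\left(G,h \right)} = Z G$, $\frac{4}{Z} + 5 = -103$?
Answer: $- \frac{41}{27} + 2 \sqrt{47} \approx 12.193$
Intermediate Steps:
$Z = - \frac{1}{27}$ ($Z = \frac{4}{-5 - 103} = \frac{4}{-108} = 4 \left(- \frac{1}{108}\right) = - \frac{1}{27} \approx -0.037037$)
$I{\left(G,h \right)} = - \frac{G}{27}$
$C{\left(A \right)} = \sqrt{40 + A}$
$I{\left(41,-212 \right)} + C{\left(148 \right)} = \left(- \frac{1}{27}\right) 41 + \sqrt{40 + 148} = - \frac{41}{27} + \sqrt{188} = - \frac{41}{27} + 2 \sqrt{47}$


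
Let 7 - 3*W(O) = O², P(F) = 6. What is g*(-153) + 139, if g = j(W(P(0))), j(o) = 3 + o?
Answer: 1159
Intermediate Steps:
W(O) = 7/3 - O²/3
g = -20/3 (g = 3 + (7/3 - ⅓*6²) = 3 + (7/3 - ⅓*36) = 3 + (7/3 - 12) = 3 - 29/3 = -20/3 ≈ -6.6667)
g*(-153) + 139 = -20/3*(-153) + 139 = 1020 + 139 = 1159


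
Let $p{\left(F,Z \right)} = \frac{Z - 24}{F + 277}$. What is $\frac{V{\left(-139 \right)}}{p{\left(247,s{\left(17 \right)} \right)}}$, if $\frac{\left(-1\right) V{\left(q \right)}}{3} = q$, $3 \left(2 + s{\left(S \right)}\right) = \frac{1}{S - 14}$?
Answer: $- \frac{1966572}{233} \approx -8440.2$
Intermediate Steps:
$s{\left(S \right)} = -2 + \frac{1}{3 \left(-14 + S\right)}$ ($s{\left(S \right)} = -2 + \frac{1}{3 \left(S - 14\right)} = -2 + \frac{1}{3 \left(-14 + S\right)}$)
$p{\left(F,Z \right)} = \frac{-24 + Z}{277 + F}$
$V{\left(q \right)} = - 3 q$
$\frac{V{\left(-139 \right)}}{p{\left(247,s{\left(17 \right)} \right)}} = \frac{\left(-3\right) \left(-139\right)}{\frac{1}{277 + 247} \left(-24 + \frac{85 - 102}{3 \left(-14 + 17\right)}\right)} = \frac{417}{\frac{1}{524} \left(-24 + \frac{85 - 102}{3 \cdot 3}\right)} = \frac{417}{\frac{1}{524} \left(-24 + \frac{1}{3} \cdot \frac{1}{3} \left(-17\right)\right)} = \frac{417}{\frac{1}{524} \left(-24 - \frac{17}{9}\right)} = \frac{417}{\frac{1}{524} \left(- \frac{233}{9}\right)} = \frac{417}{- \frac{233}{4716}} = 417 \left(- \frac{4716}{233}\right) = - \frac{1966572}{233}$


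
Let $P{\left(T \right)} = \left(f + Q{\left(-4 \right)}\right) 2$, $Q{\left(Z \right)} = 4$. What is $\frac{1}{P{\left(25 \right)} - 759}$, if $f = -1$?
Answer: $- \frac{1}{753} \approx -0.001328$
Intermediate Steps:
$P{\left(T \right)} = 6$ ($P{\left(T \right)} = \left(-1 + 4\right) 2 = 3 \cdot 2 = 6$)
$\frac{1}{P{\left(25 \right)} - 759} = \frac{1}{6 - 759} = \frac{1}{-753} = - \frac{1}{753}$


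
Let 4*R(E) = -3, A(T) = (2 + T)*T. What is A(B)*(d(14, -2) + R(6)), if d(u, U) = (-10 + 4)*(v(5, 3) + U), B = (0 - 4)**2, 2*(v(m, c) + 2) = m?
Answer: 2376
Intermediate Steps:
v(m, c) = -2 + m/2
B = 16 (B = (-4)**2 = 16)
d(u, U) = -3 - 6*U (d(u, U) = (-10 + 4)*((-2 + (1/2)*5) + U) = -6*((-2 + 5/2) + U) = -6*(1/2 + U) = -3 - 6*U)
A(T) = T*(2 + T)
R(E) = -3/4 (R(E) = (1/4)*(-3) = -3/4)
A(B)*(d(14, -2) + R(6)) = (16*(2 + 16))*((-3 - 6*(-2)) - 3/4) = (16*18)*((-3 + 12) - 3/4) = 288*(9 - 3/4) = 288*(33/4) = 2376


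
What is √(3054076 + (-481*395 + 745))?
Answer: 3*√318314 ≈ 1692.6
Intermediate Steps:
√(3054076 + (-481*395 + 745)) = √(3054076 + (-189995 + 745)) = √(3054076 - 189250) = √2864826 = 3*√318314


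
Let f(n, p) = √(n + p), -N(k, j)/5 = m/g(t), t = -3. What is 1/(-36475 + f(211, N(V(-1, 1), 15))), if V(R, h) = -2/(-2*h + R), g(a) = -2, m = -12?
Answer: -36475/1330425444 - √181/1330425444 ≈ -2.7426e-5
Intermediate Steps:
V(R, h) = -2/(R - 2*h)
N(k, j) = -30 (N(k, j) = -(-60)/(-2) = -(-60)*(-1)/2 = -5*6 = -30)
1/(-36475 + f(211, N(V(-1, 1), 15))) = 1/(-36475 + √(211 - 30)) = 1/(-36475 + √181)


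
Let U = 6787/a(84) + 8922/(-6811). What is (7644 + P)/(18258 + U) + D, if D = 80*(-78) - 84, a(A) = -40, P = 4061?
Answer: -31159120335892/4927626383 ≈ -6323.4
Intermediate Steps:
D = -6324 (D = -6240 - 84 = -6324)
U = -46583137/272440 (U = 6787/(-40) + 8922/(-6811) = 6787*(-1/40) + 8922*(-1/6811) = -6787/40 - 8922/6811 = -46583137/272440 ≈ -170.98)
(7644 + P)/(18258 + U) + D = (7644 + 4061)/(18258 - 46583137/272440) - 6324 = 11705/(4927626383/272440) - 6324 = 11705*(272440/4927626383) - 6324 = 3188910200/4927626383 - 6324 = -31159120335892/4927626383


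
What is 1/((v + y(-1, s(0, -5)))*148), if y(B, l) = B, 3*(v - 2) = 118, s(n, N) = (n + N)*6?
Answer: 3/17908 ≈ 0.00016752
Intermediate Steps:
s(n, N) = 6*N + 6*n (s(n, N) = (N + n)*6 = 6*N + 6*n)
v = 124/3 (v = 2 + (1/3)*118 = 2 + 118/3 = 124/3 ≈ 41.333)
1/((v + y(-1, s(0, -5)))*148) = 1/((124/3 - 1)*148) = 1/((121/3)*148) = 1/(17908/3) = 3/17908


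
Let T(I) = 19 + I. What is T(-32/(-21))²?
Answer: 185761/441 ≈ 421.23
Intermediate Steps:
T(-32/(-21))² = (19 - 32/(-21))² = (19 - 32*(-1/21))² = (19 + 32/21)² = (431/21)² = 185761/441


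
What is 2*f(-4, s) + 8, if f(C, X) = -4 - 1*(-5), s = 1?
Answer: 10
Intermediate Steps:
f(C, X) = 1 (f(C, X) = -4 + 5 = 1)
2*f(-4, s) + 8 = 2*1 + 8 = 2 + 8 = 10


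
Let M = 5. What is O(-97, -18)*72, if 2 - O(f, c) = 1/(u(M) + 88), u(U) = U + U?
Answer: 7020/49 ≈ 143.27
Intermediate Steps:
u(U) = 2*U
O(f, c) = 195/98 (O(f, c) = 2 - 1/(2*5 + 88) = 2 - 1/(10 + 88) = 2 - 1/98 = 195/98)
O(-97, -18)*72 = (195/98)*72 = 7020/49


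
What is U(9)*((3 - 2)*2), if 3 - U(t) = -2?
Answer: 10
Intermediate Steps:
U(t) = 5 (U(t) = 3 - 1*(-2) = 3 + 2 = 5)
U(9)*((3 - 2)*2) = 5*((3 - 2)*2) = 5*(1*2) = 5*2 = 10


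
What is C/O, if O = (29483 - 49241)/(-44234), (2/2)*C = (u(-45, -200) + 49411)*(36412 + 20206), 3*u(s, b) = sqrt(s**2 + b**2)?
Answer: 185877077782028/29637 ≈ 6.2718e+9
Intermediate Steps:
u(s, b) = sqrt(b**2 + s**2)/3 (u(s, b) = sqrt(s**2 + b**2)/3 = sqrt(b**2 + s**2)/3)
C = 8404262684/3 (C = (sqrt((-200)**2 + (-45)**2)/3 + 49411)*(36412 + 20206) = (sqrt(40000 + 2025)/3 + 49411)*56618 = (sqrt(42025)/3 + 49411)*56618 = ((1/3)*205 + 49411)*56618 = (205/3 + 49411)*56618 = (148438/3)*56618 = 8404262684/3 ≈ 2.8014e+9)
O = 9879/22117 (O = -19758*(-1/44234) = 9879/22117 ≈ 0.44667)
C/O = 8404262684/(3*(9879/22117)) = (8404262684/3)*(22117/9879) = 185877077782028/29637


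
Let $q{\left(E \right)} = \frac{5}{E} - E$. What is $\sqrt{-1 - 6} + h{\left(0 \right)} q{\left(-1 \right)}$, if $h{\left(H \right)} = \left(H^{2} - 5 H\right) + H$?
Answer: $i \sqrt{7} \approx 2.6458 i$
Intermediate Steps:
$h{\left(H \right)} = H^{2} - 4 H$
$q{\left(E \right)} = - E + \frac{5}{E}$
$\sqrt{-1 - 6} + h{\left(0 \right)} q{\left(-1 \right)} = \sqrt{-1 - 6} + 0 \left(-4 + 0\right) \left(\left(-1\right) \left(-1\right) + \frac{5}{-1}\right) = \sqrt{-7} + 0 \left(-4\right) \left(1 + 5 \left(-1\right)\right) = i \sqrt{7} + 0 \left(1 - 5\right) = i \sqrt{7} + 0 \left(-4\right) = i \sqrt{7} + 0 = i \sqrt{7}$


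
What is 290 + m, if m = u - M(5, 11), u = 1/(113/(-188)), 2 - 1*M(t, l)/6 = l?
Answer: 38684/113 ≈ 342.34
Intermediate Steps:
M(t, l) = 12 - 6*l
u = -188/113 (u = 1/(113*(-1/188)) = 1/(-113/188) = -188/113 ≈ -1.6637)
m = 5914/113 (m = -188/113 - (12 - 6*11) = -188/113 - (12 - 66) = -188/113 - 1*(-54) = -188/113 + 54 = 5914/113 ≈ 52.336)
290 + m = 290 + 5914/113 = 38684/113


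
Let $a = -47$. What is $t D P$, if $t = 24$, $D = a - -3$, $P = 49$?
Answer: $-51744$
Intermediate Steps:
$D = -44$ ($D = -47 - -3 = -47 + 3 = -44$)
$t D P = 24 \left(-44\right) 49 = \left(-1056\right) 49 = -51744$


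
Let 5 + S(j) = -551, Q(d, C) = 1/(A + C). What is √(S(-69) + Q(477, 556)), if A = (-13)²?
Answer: I*√11689871/145 ≈ 23.58*I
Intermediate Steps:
A = 169
Q(d, C) = 1/(169 + C)
S(j) = -556 (S(j) = -5 - 551 = -556)
√(S(-69) + Q(477, 556)) = √(-556 + 1/(169 + 556)) = √(-556 + 1/725) = √(-403099/725) = I*√11689871/145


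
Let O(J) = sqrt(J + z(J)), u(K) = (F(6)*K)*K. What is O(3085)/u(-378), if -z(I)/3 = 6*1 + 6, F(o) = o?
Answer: sqrt(3049)/857304 ≈ 6.4409e-5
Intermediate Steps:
z(I) = -36 (z(I) = -3*(6*1 + 6) = -3*(6 + 6) = -3*12 = -36)
u(K) = 6*K**2 (u(K) = (6*K)*K = 6*K**2)
O(J) = sqrt(-36 + J) (O(J) = sqrt(J - 36) = sqrt(-36 + J))
O(3085)/u(-378) = sqrt(-36 + 3085)/((6*(-378)**2)) = sqrt(3049)/((6*142884)) = sqrt(3049)/857304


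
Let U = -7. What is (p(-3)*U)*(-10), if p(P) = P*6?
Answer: -1260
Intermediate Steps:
p(P) = 6*P
(p(-3)*U)*(-10) = ((6*(-3))*(-7))*(-10) = -18*(-7)*(-10) = 126*(-10) = -1260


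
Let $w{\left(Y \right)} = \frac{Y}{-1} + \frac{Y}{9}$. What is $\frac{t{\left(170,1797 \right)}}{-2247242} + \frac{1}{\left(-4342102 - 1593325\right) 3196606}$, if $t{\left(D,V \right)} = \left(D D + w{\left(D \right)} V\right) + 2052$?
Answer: $\frac{6847283875503148841}{63956130549974877606} \approx 0.10706$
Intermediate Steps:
$w{\left(Y \right)} = - \frac{8 Y}{9}$ ($w{\left(Y \right)} = Y \left(-1\right) + Y \frac{1}{9} = - Y + \frac{Y}{9} = - \frac{8 Y}{9}$)
$t{\left(D,V \right)} = 2052 + D^{2} - \frac{8 D V}{9}$ ($t{\left(D,V \right)} = \left(D D + - \frac{8 D}{9} V\right) + 2052 = \left(D^{2} - \frac{8 D V}{9}\right) + 2052 = 2052 + D^{2} - \frac{8 D V}{9}$)
$\frac{t{\left(170,1797 \right)}}{-2247242} + \frac{1}{\left(-4342102 - 1593325\right) 3196606} = \frac{2052 + 170^{2} - \frac{1360}{9} \cdot 1797}{-2247242} + \frac{1}{\left(-4342102 - 1593325\right) 3196606} = \left(2052 + 28900 - \frac{814640}{3}\right) \left(- \frac{1}{2247242}\right) + \frac{1}{-5935427} \cdot \frac{1}{3196606} = \left(- \frac{721784}{3}\right) \left(- \frac{1}{2247242}\right) - \frac{1}{18973221560762} = \frac{360892}{3370863} - \frac{1}{18973221560762} = \frac{6847283875503148841}{63956130549974877606}$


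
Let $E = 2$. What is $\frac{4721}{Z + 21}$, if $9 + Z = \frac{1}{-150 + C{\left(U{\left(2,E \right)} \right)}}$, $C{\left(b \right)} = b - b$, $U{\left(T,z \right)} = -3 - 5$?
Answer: $\frac{708150}{1799} \approx 393.64$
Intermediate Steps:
$U{\left(T,z \right)} = -8$ ($U{\left(T,z \right)} = -3 - 5 = -8$)
$C{\left(b \right)} = 0$
$Z = - \frac{1351}{150}$ ($Z = -9 + \frac{1}{-150 + 0} = -9 + \frac{1}{-150} = -9 - \frac{1}{150} = - \frac{1351}{150} \approx -9.0067$)
$\frac{4721}{Z + 21} = \frac{4721}{- \frac{1351}{150} + 21} = \frac{4721}{\frac{1799}{150}} = 4721 \cdot \frac{150}{1799} = \frac{708150}{1799}$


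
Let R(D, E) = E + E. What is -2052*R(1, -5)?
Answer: 20520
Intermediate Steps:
R(D, E) = 2*E
-2052*R(1, -5) = -4104*(-5) = -2052*(-10) = 20520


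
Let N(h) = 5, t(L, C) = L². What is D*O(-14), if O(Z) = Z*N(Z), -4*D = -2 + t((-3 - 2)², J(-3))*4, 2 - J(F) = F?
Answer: 43715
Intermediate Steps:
J(F) = 2 - F
D = -1249/2 (D = -(-2 + ((-3 - 2)²)²*4)/4 = -(-2 + ((-5)²)²*4)/4 = -(-2 + 25²*4)/4 = -(-2 + 625*4)/4 = -(-2 + 2500)/4 = -¼*2498 = -1249/2 ≈ -624.50)
O(Z) = 5*Z (O(Z) = Z*5 = 5*Z)
D*O(-14) = -6245*(-14)/2 = -1249/2*(-70) = 43715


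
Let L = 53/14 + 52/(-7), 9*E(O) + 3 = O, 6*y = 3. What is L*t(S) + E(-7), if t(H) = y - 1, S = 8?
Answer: 179/252 ≈ 0.71032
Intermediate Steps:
y = ½ (y = (⅙)*3 = ½ ≈ 0.50000)
E(O) = -⅓ + O/9
t(H) = -½ (t(H) = ½ - 1 = -½)
L = -51/14 (L = 53*(1/14) + 52*(-⅐) = 53/14 - 52/7 = -51/14 ≈ -3.6429)
L*t(S) + E(-7) = -51/14*(-½) + (-⅓ + (⅑)*(-7)) = 51/28 + (-⅓ - 7/9) = 51/28 - 10/9 = 179/252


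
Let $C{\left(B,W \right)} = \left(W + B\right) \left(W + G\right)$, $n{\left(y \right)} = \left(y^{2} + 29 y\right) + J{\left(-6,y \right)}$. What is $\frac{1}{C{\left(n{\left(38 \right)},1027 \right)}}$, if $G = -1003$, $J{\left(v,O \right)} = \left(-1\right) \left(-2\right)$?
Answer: $\frac{1}{85800} \approx 1.1655 \cdot 10^{-5}$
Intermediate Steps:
$J{\left(v,O \right)} = 2$
$n{\left(y \right)} = 2 + y^{2} + 29 y$ ($n{\left(y \right)} = \left(y^{2} + 29 y\right) + 2 = 2 + y^{2} + 29 y$)
$C{\left(B,W \right)} = \left(-1003 + W\right) \left(B + W\right)$ ($C{\left(B,W \right)} = \left(W + B\right) \left(W - 1003\right) = \left(B + W\right) \left(-1003 + W\right) = \left(-1003 + W\right) \left(B + W\right)$)
$\frac{1}{C{\left(n{\left(38 \right)},1027 \right)}} = \frac{1}{1027^{2} - 1003 \left(2 + 38^{2} + 29 \cdot 38\right) - 1030081 + \left(2 + 38^{2} + 29 \cdot 38\right) 1027} = \frac{1}{1054729 - 1003 \left(2 + 1444 + 1102\right) - 1030081 + \left(2 + 1444 + 1102\right) 1027} = \frac{1}{1054729 - 2555644 - 1030081 + 2548 \cdot 1027} = \frac{1}{1054729 - 2555644 - 1030081 + 2616796} = \frac{1}{85800}$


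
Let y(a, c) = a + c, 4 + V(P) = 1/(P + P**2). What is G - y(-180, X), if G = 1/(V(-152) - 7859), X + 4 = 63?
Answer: 21837037623/180471575 ≈ 121.00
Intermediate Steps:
X = 59 (X = -4 + 63 = 59)
V(P) = -4 + 1/(P + P**2)
G = -22952/180471575 (G = 1/((1 - 4*(-152) - 4*(-152)**2)/((-152)*(1 - 152)) - 7859) = 1/(-1/152*(1 + 608 - 4*23104)/(-151) - 7859) = 1/(-1/152*(-1/151)*(1 + 608 - 92416) - 7859) = 1/(-1/152*(-1/151)*(-91807) - 7859) = 1/(-91807/22952 - 7859) = 1/(-180471575/22952) = -22952/180471575 ≈ -0.00012718)
G - y(-180, X) = -22952/180471575 - (-180 + 59) = -22952/180471575 - 1*(-121) = -22952/180471575 + 121 = 21837037623/180471575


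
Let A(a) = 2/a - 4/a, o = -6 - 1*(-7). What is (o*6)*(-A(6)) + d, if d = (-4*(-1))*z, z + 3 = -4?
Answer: -26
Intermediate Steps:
o = 1 (o = -6 + 7 = 1)
A(a) = -2/a
z = -7 (z = -3 - 4 = -7)
d = -28 (d = -4*(-1)*(-7) = 4*(-7) = -28)
(o*6)*(-A(6)) + d = (1*6)*(-(-2)/6) - 28 = 6*(-(-2)/6) - 28 = 6*(-1*(-1/3)) - 28 = 6*(1/3) - 28 = 2 - 28 = -26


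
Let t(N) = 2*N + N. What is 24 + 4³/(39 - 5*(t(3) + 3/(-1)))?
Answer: 280/9 ≈ 31.111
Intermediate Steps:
t(N) = 3*N
24 + 4³/(39 - 5*(t(3) + 3/(-1))) = 24 + 4³/(39 - 5*(3*3 + 3/(-1))) = 24 + 64/(39 - 5*(9 + 3*(-1))) = 24 + 64/(39 - 5*(9 - 3)) = 24 + 64/(39 - 5*6) = 24 + 64/(39 - 30) = 24 + 64/9 = 280/9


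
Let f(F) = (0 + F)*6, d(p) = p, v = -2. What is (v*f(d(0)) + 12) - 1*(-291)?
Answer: 303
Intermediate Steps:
f(F) = 6*F (f(F) = F*6 = 6*F)
(v*f(d(0)) + 12) - 1*(-291) = (-12*0 + 12) - 1*(-291) = (-2*0 + 12) + 291 = (0 + 12) + 291 = 12 + 291 = 303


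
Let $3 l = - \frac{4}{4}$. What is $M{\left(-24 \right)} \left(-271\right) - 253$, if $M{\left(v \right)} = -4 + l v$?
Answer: $-1337$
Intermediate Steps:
$l = - \frac{1}{3}$ ($l = \frac{\left(-4\right) \frac{1}{4}}{3} = \frac{1}{3} \left(-1\right) = - \frac{1}{3} \approx -0.33333$)
$M{\left(v \right)} = -4 - \frac{v}{3}$
$M{\left(-24 \right)} \left(-271\right) - 253 = \left(-4 - -8\right) \left(-271\right) - 253 = \left(-4 + 8\right) \left(-271\right) - 253 = 4 \left(-271\right) - 253 = -1084 - 253 = -1337$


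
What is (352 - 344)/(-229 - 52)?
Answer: -8/281 ≈ -0.028470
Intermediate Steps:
(352 - 344)/(-229 - 52) = 8/(-281) = 8*(-1/281) = -8/281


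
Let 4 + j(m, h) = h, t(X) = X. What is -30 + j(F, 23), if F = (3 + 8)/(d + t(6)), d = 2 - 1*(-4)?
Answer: -11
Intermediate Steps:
d = 6 (d = 2 + 4 = 6)
F = 11/12 (F = (3 + 8)/(6 + 6) = 11/12 ≈ 0.91667)
j(m, h) = -4 + h
-30 + j(F, 23) = -30 + (-4 + 23) = -30 + 19 = -11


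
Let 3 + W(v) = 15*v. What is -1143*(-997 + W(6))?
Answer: 1040130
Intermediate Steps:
W(v) = -3 + 15*v
-1143*(-997 + W(6)) = -1143*(-997 + (-3 + 15*6)) = -1143*(-997 + (-3 + 90)) = -1143*(-997 + 87) = -1143*(-910) = 1040130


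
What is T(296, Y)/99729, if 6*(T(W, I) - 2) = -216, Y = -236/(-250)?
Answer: -34/99729 ≈ -0.00034092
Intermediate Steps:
Y = 118/125 (Y = -236*(-1/250) = 118/125 ≈ 0.94400)
T(W, I) = -34 (T(W, I) = 2 + (⅙)*(-216) = 2 - 36 = -34)
T(296, Y)/99729 = -34/99729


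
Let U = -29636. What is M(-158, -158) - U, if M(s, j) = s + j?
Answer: 29320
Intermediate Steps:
M(s, j) = j + s
M(-158, -158) - U = (-158 - 158) - 1*(-29636) = -316 + 29636 = 29320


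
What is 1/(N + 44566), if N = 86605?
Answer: 1/131171 ≈ 7.6236e-6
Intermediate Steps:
1/(N + 44566) = 1/(86605 + 44566) = 1/131171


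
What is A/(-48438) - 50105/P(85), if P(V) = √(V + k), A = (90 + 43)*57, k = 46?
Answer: -2527/16146 - 50105*√131/131 ≈ -4377.9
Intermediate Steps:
A = 7581 (A = 133*57 = 7581)
P(V) = √(46 + V) (P(V) = √(V + 46) = √(46 + V))
A/(-48438) - 50105/P(85) = 7581/(-48438) - 50105/√(46 + 85) = 7581*(-1/48438) - 50105*√131/131 = -2527/16146 - 50105*√131/131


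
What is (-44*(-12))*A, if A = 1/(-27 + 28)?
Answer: 528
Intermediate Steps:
A = 1 (A = 1/1 = 1)
(-44*(-12))*A = -44*(-12)*1 = 528*1 = 528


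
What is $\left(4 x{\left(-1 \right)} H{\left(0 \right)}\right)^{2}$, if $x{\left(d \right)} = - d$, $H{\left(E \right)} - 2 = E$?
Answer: $64$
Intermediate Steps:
$H{\left(E \right)} = 2 + E$
$\left(4 x{\left(-1 \right)} H{\left(0 \right)}\right)^{2} = \left(4 \left(\left(-1\right) \left(-1\right)\right) \left(2 + 0\right)\right)^{2} = \left(4 \cdot 1 \cdot 2\right)^{2} = \left(4 \cdot 2\right)^{2} = 8^{2} = 64$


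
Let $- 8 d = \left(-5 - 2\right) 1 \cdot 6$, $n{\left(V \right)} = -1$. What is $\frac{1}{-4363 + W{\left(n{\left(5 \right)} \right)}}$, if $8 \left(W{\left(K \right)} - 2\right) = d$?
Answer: $- \frac{32}{139531} \approx -0.00022934$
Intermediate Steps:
$d = \frac{21}{4}$ ($d = - \frac{\left(-5 - 2\right) 1 \cdot 6}{8} = - \frac{\left(-7\right) 1 \cdot 6}{8} = - \frac{\left(-7\right) 6}{8} = \left(- \frac{1}{8}\right) \left(-42\right) = \frac{21}{4} \approx 5.25$)
$W{\left(K \right)} = \frac{85}{32}$ ($W{\left(K \right)} = 2 + \frac{1}{8} \cdot \frac{21}{4} = 2 + \frac{21}{32} = \frac{85}{32}$)
$\frac{1}{-4363 + W{\left(n{\left(5 \right)} \right)}} = \frac{1}{-4363 + \frac{85}{32}} = \frac{1}{- \frac{139531}{32}} = - \frac{32}{139531}$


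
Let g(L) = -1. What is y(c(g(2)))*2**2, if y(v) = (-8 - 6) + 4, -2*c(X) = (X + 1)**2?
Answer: -40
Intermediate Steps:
c(X) = -(1 + X)**2/2 (c(X) = -(X + 1)**2/2 = -(1 + X)**2/2)
y(v) = -10 (y(v) = -14 + 4 = -10)
y(c(g(2)))*2**2 = -10*2**2 = -10*4 = -40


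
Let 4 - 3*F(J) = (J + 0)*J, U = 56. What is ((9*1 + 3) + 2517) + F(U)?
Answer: 1485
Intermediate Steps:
F(J) = 4/3 - J²/3 (F(J) = 4/3 - (J + 0)*J/3 = 4/3 - J*J/3 = 4/3 - J²/3)
((9*1 + 3) + 2517) + F(U) = ((9*1 + 3) + 2517) + (4/3 - ⅓*56²) = ((9 + 3) + 2517) + (4/3 - ⅓*3136) = (12 + 2517) + (4/3 - 3136/3) = 2529 - 1044 = 1485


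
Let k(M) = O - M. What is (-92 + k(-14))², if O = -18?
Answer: 9216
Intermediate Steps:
k(M) = -18 - M
(-92 + k(-14))² = (-92 + (-18 - 1*(-14)))² = (-92 + (-18 + 14))² = (-92 - 4)² = (-96)² = 9216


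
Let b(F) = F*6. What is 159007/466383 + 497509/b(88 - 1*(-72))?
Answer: 25798042963/49747520 ≈ 518.58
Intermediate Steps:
b(F) = 6*F
159007/466383 + 497509/b(88 - 1*(-72)) = 159007/466383 + 497509/((6*(88 - 1*(-72)))) = 159007*(1/466383) + 497509/((6*(88 + 72))) = 159007/466383 + 497509/((6*160)) = 159007/466383 + 497509/960 = 25798042963/49747520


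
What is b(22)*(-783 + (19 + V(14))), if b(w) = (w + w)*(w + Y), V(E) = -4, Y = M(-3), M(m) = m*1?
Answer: -642048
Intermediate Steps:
M(m) = m
Y = -3
b(w) = 2*w*(-3 + w) (b(w) = (w + w)*(w - 3) = (2*w)*(-3 + w) = 2*w*(-3 + w))
b(22)*(-783 + (19 + V(14))) = (2*22*(-3 + 22))*(-783 + (19 - 4)) = (2*22*19)*(-783 + 15) = 836*(-768) = -642048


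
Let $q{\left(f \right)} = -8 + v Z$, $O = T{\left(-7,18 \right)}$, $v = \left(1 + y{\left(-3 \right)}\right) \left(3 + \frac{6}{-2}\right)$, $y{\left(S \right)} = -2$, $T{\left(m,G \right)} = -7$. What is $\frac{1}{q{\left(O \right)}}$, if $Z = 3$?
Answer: $- \frac{1}{8} \approx -0.125$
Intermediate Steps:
$v = 0$ ($v = \left(1 - 2\right) \left(3 + \frac{6}{-2}\right) = - (3 + 6 \left(- \frac{1}{2}\right)) = - (3 - 3) = \left(-1\right) 0 = 0$)
$O = -7$
$q{\left(f \right)} = -8$ ($q{\left(f \right)} = -8 + 0 \cdot 3 = -8 + 0 = -8$)
$\frac{1}{q{\left(O \right)}} = \frac{1}{-8} = - \frac{1}{8}$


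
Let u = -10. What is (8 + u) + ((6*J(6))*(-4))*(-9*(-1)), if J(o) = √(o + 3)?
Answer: -650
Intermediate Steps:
J(o) = √(3 + o)
(8 + u) + ((6*J(6))*(-4))*(-9*(-1)) = (8 - 10) + ((6*√(3 + 6))*(-4))*(-9*(-1)) = -2 + ((6*√9)*(-4))*9 = -2 + ((6*3)*(-4))*9 = -2 + (18*(-4))*9 = -2 - 72*9 = -2 - 648 = -650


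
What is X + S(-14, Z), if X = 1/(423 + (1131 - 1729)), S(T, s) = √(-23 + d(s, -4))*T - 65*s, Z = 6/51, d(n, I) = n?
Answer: -22767/2975 - 14*I*√6613/17 ≈ -7.6528 - 66.97*I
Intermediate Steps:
Z = 2/17 (Z = 6*(1/51) = 2/17 ≈ 0.11765)
S(T, s) = -65*s + T*√(-23 + s) (S(T, s) = √(-23 + s)*T - 65*s = T*√(-23 + s) - 65*s = -65*s + T*√(-23 + s))
X = -1/175 (X = 1/(423 - 598) = 1/(-175) = -1/175 ≈ -0.0057143)
X + S(-14, Z) = -1/175 + (-65*2/17 - 14*√(-23 + 2/17)) = -1/175 + (-130/17 - 14*I*√6613/17) = -22767/2975 - 14*I*√6613/17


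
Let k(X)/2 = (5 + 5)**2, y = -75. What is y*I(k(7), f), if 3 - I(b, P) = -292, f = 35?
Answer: -22125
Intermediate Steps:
k(X) = 200 (k(X) = 2*(5 + 5)**2 = 2*10**2 = 2*100 = 200)
I(b, P) = 295 (I(b, P) = 3 - 1*(-292) = 3 + 292 = 295)
y*I(k(7), f) = -75*295 = -22125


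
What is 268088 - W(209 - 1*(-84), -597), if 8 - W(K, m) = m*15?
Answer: 259125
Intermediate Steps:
W(K, m) = 8 - 15*m (W(K, m) = 8 - m*15 = 8 - 15*m)
268088 - W(209 - 1*(-84), -597) = 268088 - (8 - 15*(-597)) = 268088 - (8 + 8955) = 268088 - 1*8963 = 268088 - 8963 = 259125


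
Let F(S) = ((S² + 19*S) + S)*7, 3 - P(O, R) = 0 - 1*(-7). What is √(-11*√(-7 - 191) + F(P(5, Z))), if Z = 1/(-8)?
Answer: √(-448 - 33*I*√22) ≈ 3.6045 - 21.471*I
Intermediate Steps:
Z = -⅛ ≈ -0.12500
P(O, R) = -4 (P(O, R) = 3 - (0 - 1*(-7)) = 3 - (0 + 7) = 3 - 1*7 = 3 - 7 = -4)
F(S) = 7*S² + 140*S (F(S) = (S² + 20*S)*7 = 7*S² + 140*S)
√(-11*√(-7 - 191) + F(P(5, Z))) = √(-11*√(-7 - 191) + 7*(-4)*(20 - 4)) = √(-33*I*√22 + 7*(-4)*16) = √(-33*I*√22 - 448) = √(-448 - 33*I*√22)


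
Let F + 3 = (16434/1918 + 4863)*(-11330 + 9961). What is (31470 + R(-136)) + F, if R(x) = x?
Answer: -6365694317/959 ≈ -6.6378e+6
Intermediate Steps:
F = -6395743623/959 (F = -3 + (16434/1918 + 4863)*(-11330 + 9961) = -3 + (16434*(1/1918) + 4863)*(-1369) = -3 + (8217/959 + 4863)*(-1369) = -3 + (4671834/959)*(-1369) = -3 - 6395740746/959 = -6395743623/959 ≈ -6.6692e+6)
(31470 + R(-136)) + F = (31470 - 136) - 6395743623/959 = 31334 - 6395743623/959 = -6365694317/959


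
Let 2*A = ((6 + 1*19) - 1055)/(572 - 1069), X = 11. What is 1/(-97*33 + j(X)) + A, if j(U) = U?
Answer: 1642353/1585430 ≈ 1.0359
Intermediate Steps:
A = 515/497 (A = (((6 + 1*19) - 1055)/(572 - 1069))/2 = (((6 + 19) - 1055)/(-497))/2 = ((25 - 1055)*(-1/497))/2 = (-1030*(-1/497))/2 = (½)*(1030/497) = 515/497 ≈ 1.0362)
1/(-97*33 + j(X)) + A = 1/(-97*33 + 11) + 515/497 = 1/(-3201 + 11) + 515/497 = 1/(-3190) + 515/497 = -1/3190 + 515/497 = 1642353/1585430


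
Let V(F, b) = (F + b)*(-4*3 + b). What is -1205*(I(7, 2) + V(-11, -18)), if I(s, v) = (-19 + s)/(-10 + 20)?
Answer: -1046904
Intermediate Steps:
V(F, b) = (-12 + b)*(F + b) (V(F, b) = (F + b)*(-12 + b) = (-12 + b)*(F + b))
I(s, v) = -19/10 + s/10 (I(s, v) = (-19 + s)/10 = (-19 + s)*(⅒) = -19/10 + s/10)
-1205*(I(7, 2) + V(-11, -18)) = -1205*((-19/10 + (⅒)*7) + ((-18)² - 12*(-11) - 12*(-18) - 11*(-18))) = -1205*((-19/10 + 7/10) + (324 + 132 + 216 + 198)) = -1205*(-6/5 + 870) = -1205*4344/5 = -1046904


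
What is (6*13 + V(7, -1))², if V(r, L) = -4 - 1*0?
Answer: 5476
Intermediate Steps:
V(r, L) = -4 (V(r, L) = -4 + 0 = -4)
(6*13 + V(7, -1))² = (6*13 - 4)² = (78 - 4)² = 74² = 5476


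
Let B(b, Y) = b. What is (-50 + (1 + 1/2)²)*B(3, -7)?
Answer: -573/4 ≈ -143.25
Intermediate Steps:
(-50 + (1 + 1/2)²)*B(3, -7) = (-50 + (1 + 1/2)²)*3 = (-50 + (1 + 1*(½))²)*3 = (-50 + (1 + ½)²)*3 = (-50 + (3/2)²)*3 = (-50 + 9/4)*3 = -191/4*3 = -573/4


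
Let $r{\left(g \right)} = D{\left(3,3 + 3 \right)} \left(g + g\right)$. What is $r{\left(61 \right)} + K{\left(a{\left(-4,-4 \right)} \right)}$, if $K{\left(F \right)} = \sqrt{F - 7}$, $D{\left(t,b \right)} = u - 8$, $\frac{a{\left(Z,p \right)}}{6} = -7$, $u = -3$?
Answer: $-1342 + 7 i \approx -1342.0 + 7.0 i$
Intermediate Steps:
$a{\left(Z,p \right)} = -42$ ($a{\left(Z,p \right)} = 6 \left(-7\right) = -42$)
$D{\left(t,b \right)} = -11$ ($D{\left(t,b \right)} = -3 - 8 = -11$)
$r{\left(g \right)} = - 22 g$ ($r{\left(g \right)} = - 11 \left(g + g\right) = - 11 \cdot 2 g = - 22 g$)
$K{\left(F \right)} = \sqrt{-7 + F}$
$r{\left(61 \right)} + K{\left(a{\left(-4,-4 \right)} \right)} = \left(-22\right) 61 + \sqrt{-7 - 42} = -1342 + \sqrt{-49} = -1342 + 7 i$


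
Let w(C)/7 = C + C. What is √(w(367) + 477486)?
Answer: 8*√7541 ≈ 694.71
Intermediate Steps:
w(C) = 14*C (w(C) = 7*(C + C) = 7*(2*C) = 14*C)
√(w(367) + 477486) = √(14*367 + 477486) = √(5138 + 477486) = √482624 = 8*√7541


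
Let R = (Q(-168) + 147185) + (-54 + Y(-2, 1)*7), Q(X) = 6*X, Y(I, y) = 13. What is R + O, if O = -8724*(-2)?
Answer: 163662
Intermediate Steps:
O = 17448
R = 146214 (R = (6*(-168) + 147185) + (-54 + 13*7) = (-1008 + 147185) + (-54 + 91) = 146177 + 37 = 146214)
R + O = 146214 + 17448 = 163662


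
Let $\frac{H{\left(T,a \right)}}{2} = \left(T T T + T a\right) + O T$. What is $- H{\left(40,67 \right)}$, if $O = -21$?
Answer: $-131680$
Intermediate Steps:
$H{\left(T,a \right)} = - 42 T + 2 T^{3} + 2 T a$ ($H{\left(T,a \right)} = 2 \left(\left(T T T + T a\right) - 21 T\right) = 2 \left(\left(T^{2} T + T a\right) - 21 T\right) = 2 \left(\left(T^{3} + T a\right) - 21 T\right) = 2 \left(T^{3} - 21 T + T a\right) = - 42 T + 2 T^{3} + 2 T a$)
$- H{\left(40,67 \right)} = - 2 \cdot 40 \left(-21 + 67 + 40^{2}\right) = - 2 \cdot 40 \left(-21 + 67 + 1600\right) = - 2 \cdot 40 \cdot 1646 = \left(-1\right) 131680 = -131680$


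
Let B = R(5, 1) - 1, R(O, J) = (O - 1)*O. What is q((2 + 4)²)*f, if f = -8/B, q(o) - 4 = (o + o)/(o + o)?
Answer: -40/19 ≈ -2.1053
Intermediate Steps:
R(O, J) = O*(-1 + O) (R(O, J) = (-1 + O)*O = O*(-1 + O))
B = 19 (B = 5*(-1 + 5) - 1 = 5*4 - 1 = 20 - 1 = 19)
q(o) = 5 (q(o) = 4 + (o + o)/(o + o) = 4 + (2*o)/((2*o)) = 4 + (2*o)*(1/(2*o)) = 4 + 1 = 5)
f = -8/19 ≈ -0.42105
q((2 + 4)²)*f = 5*(-8/19) = -40/19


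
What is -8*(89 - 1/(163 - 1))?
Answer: -57668/81 ≈ -711.95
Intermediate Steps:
-8*(89 - 1/(163 - 1)) = -8*(89 - 1/162) = -8*14417/162 = -57668/81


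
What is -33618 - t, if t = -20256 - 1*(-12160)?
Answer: -25522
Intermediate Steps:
t = -8096 (t = -20256 + 12160 = -8096)
-33618 - t = -33618 - 1*(-8096) = -33618 + 8096 = -25522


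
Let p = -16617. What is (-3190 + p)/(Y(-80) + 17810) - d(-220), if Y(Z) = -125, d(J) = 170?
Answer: -3026257/17685 ≈ -171.12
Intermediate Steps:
(-3190 + p)/(Y(-80) + 17810) - d(-220) = (-3190 - 16617)/(-125 + 17810) - 1*170 = -19807/17685 - 170 = -3026257/17685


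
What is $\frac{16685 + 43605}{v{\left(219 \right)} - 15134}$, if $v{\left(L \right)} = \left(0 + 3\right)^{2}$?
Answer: $- \frac{12058}{3025} \approx -3.9861$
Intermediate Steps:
$v{\left(L \right)} = 9$ ($v{\left(L \right)} = 3^{2} = 9$)
$\frac{16685 + 43605}{v{\left(219 \right)} - 15134} = \frac{16685 + 43605}{9 - 15134} = \frac{60290}{-15125} = 60290 \left(- \frac{1}{15125}\right) = - \frac{12058}{3025}$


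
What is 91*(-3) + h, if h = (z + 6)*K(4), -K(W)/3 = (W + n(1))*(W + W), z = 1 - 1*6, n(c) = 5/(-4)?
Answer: -339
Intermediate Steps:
n(c) = -5/4 (n(c) = 5*(-¼) = -5/4)
z = -5 (z = 1 - 6 = -5)
K(W) = -6*W*(-5/4 + W) (K(W) = -3*(W - 5/4)*(W + W) = -3*(-5/4 + W)*2*W = -6*W*(-5/4 + W))
h = -66 (h = (-5 + 6)*((3/2)*4*(5 - 4*4)) = 1*((3/2)*4*(5 - 16)) = 1*((3/2)*4*(-11)) = 1*(-66) = -66)
91*(-3) + h = 91*(-3) - 66 = -273 - 66 = -339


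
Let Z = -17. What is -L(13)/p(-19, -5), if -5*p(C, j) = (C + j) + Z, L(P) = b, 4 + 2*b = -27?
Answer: 155/82 ≈ 1.8902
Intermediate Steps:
b = -31/2 (b = -2 + (½)*(-27) = -2 - 27/2 = -31/2 ≈ -15.500)
L(P) = -31/2
p(C, j) = 17/5 - C/5 - j/5 (p(C, j) = -((C + j) - 17)/5 = -(-17 + C + j)/5 = 17/5 - C/5 - j/5)
-L(13)/p(-19, -5) = -(-31)/(2*(17/5 - ⅕*(-19) - ⅕*(-5))) = -(-31)/(2*(17/5 + 19/5 + 1)) = -(-31)/(2*41/5) = -(-31)*5/(2*41) = -1*(-155/82) = 155/82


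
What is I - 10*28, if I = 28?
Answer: -252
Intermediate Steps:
I - 10*28 = 28 - 10*28 = 28 - 280 = -252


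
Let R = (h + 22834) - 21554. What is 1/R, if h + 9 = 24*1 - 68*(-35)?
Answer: 1/3675 ≈ 0.00027211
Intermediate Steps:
h = 2395 (h = -9 + (24*1 - 68*(-35)) = -9 + (24 + 2380) = -9 + 2404 = 2395)
R = 3675 (R = (2395 + 22834) - 21554 = 25229 - 21554 = 3675)
1/R = 1/3675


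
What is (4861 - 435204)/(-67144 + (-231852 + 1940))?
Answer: 430343/297056 ≈ 1.4487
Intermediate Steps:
(4861 - 435204)/(-67144 + (-231852 + 1940)) = -430343/(-67144 - 229912) = -430343/(-297056) = -430343*(-1/297056) = 430343/297056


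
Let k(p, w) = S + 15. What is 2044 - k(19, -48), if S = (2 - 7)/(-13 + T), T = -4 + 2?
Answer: 6086/3 ≈ 2028.7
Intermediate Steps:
T = -2
S = ⅓ (S = (2 - 7)/(-13 - 2) = -5/(-15) = -5*(-1/15) = ⅓ ≈ 0.33333)
k(p, w) = 46/3 (k(p, w) = ⅓ + 15 = 46/3)
2044 - k(19, -48) = 2044 - 1*46/3 = 2044 - 46/3 = 6086/3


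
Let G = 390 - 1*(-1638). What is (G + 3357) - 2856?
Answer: 2529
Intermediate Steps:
G = 2028 (G = 390 + 1638 = 2028)
(G + 3357) - 2856 = (2028 + 3357) - 2856 = 5385 - 2856 = 2529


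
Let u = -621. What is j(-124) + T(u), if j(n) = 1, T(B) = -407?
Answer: -406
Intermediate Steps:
j(-124) + T(u) = 1 - 407 = -406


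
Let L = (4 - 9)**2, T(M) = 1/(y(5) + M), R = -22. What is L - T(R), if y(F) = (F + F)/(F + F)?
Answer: 526/21 ≈ 25.048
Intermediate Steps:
y(F) = 1 (y(F) = (2*F)/((2*F)) = (2*F)*(1/(2*F)) = 1)
T(M) = 1/(1 + M)
L = 25 (L = (-5)**2 = 25)
L - T(R) = 25 - 1/(1 - 22) = 25 - 1/(-21) = 25 - 1*(-1/21) = 25 + 1/21 = 526/21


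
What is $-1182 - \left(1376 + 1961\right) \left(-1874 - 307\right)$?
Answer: $7276815$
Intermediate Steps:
$-1182 - \left(1376 + 1961\right) \left(-1874 - 307\right) = -1182 - 3337 \left(-2181\right) = -1182 - -7277997 = -1182 + 7277997 = 7276815$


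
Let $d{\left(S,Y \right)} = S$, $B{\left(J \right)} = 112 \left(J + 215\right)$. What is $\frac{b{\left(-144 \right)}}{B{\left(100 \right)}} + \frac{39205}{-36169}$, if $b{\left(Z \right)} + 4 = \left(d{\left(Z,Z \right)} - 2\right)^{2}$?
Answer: $- \frac{607459}{1265915} \approx -0.47986$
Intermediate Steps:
$B{\left(J \right)} = 24080 + 112 J$ ($B{\left(J \right)} = 112 \left(215 + J\right) = 24080 + 112 J$)
$b{\left(Z \right)} = -4 + \left(-2 + Z\right)^{2}$ ($b{\left(Z \right)} = -4 + \left(Z - 2\right)^{2} = -4 + \left(-2 + Z\right)^{2}$)
$\frac{b{\left(-144 \right)}}{B{\left(100 \right)}} + \frac{39205}{-36169} = \frac{\left(-144\right) \left(-4 - 144\right)}{24080 + 112 \cdot 100} + \frac{39205}{-36169} = \frac{\left(-144\right) \left(-148\right)}{24080 + 11200} + 39205 \left(- \frac{1}{36169}\right) = \frac{21312}{35280} - \frac{39205}{36169} = 21312 \cdot \frac{1}{35280} - \frac{39205}{36169} = \frac{148}{245} - \frac{39205}{36169} = - \frac{607459}{1265915}$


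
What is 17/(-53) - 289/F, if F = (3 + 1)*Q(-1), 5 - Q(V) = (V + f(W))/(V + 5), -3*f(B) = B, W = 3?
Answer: -15691/1166 ≈ -13.457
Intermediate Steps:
f(B) = -B/3
Q(V) = 5 - (-1 + V)/(5 + V) (Q(V) = 5 - (V - 1/3*3)/(V + 5) = 5 - (V - 1)/(5 + V) = 5 - (-1 + V)/(5 + V))
F = 22 (F = (3 + 1)*(2*(13 + 2*(-1))/(5 - 1)) = 4*(2*(13 - 2)/4) = 4*(2*(1/4)*11) = 4*(11/2) = 22)
17/(-53) - 289/F = 17/(-53) - 289/22 = 17*(-1/53) - 289*1/22 = -17/53 - 289/22 = -15691/1166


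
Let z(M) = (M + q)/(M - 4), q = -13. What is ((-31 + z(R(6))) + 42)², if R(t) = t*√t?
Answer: 700749/5000 - 15957*√6/2500 ≈ 124.52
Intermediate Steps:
R(t) = t^(3/2)
z(M) = (-13 + M)/(-4 + M) (z(M) = (M - 13)/(M - 4) = (-13 + M)/(-4 + M))
((-31 + z(R(6))) + 42)² = ((-31 + (-13 + 6^(3/2))/(-4 + 6^(3/2))) + 42)² = ((-31 + (-13 + 6*√6)/(-4 + 6*√6)) + 42)² = (11 + (-13 + 6*√6)/(-4 + 6*√6))²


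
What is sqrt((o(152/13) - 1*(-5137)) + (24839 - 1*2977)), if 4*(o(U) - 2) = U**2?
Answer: sqrt(4568945)/13 ≈ 164.42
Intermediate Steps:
o(U) = 2 + U**2/4
sqrt((o(152/13) - 1*(-5137)) + (24839 - 1*2977)) = sqrt(((2 + (152/13)**2/4) - 1*(-5137)) + (24839 - 1*2977)) = sqrt(((2 + (152*(1/13))**2/4) + 5137) + (24839 - 2977)) = sqrt(((2 + (152/13)**2/4) + 5137) + 21862) = sqrt(((2 + (1/4)*(23104/169)) + 5137) + 21862) = sqrt(((2 + 5776/169) + 5137) + 21862) = sqrt((6114/169 + 5137) + 21862) = sqrt(874267/169 + 21862) = sqrt(4568945/169) = sqrt(4568945)/13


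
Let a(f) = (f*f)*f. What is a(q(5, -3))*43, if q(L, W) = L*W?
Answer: -145125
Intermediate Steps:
a(f) = f³ (a(f) = f²*f = f³)
a(q(5, -3))*43 = (5*(-3))³*43 = (-15)³*43 = -3375*43 = -145125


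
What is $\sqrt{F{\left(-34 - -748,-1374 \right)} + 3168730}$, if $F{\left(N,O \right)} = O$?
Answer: $2 \sqrt{791839} \approx 1779.7$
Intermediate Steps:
$\sqrt{F{\left(-34 - -748,-1374 \right)} + 3168730} = \sqrt{-1374 + 3168730} = \sqrt{3167356} = 2 \sqrt{791839}$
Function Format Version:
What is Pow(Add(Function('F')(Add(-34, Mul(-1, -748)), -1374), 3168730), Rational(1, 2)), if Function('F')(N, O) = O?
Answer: Mul(2, Pow(791839, Rational(1, 2))) ≈ 1779.7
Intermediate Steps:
Pow(Add(Function('F')(Add(-34, Mul(-1, -748)), -1374), 3168730), Rational(1, 2)) = Pow(Add(-1374, 3168730), Rational(1, 2)) = Pow(3167356, Rational(1, 2)) = Mul(2, Pow(791839, Rational(1, 2)))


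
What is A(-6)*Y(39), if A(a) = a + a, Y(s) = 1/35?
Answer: -12/35 ≈ -0.34286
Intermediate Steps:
Y(s) = 1/35
A(a) = 2*a
A(-6)*Y(39) = (2*(-6))*(1/35) = -12*1/35 = -12/35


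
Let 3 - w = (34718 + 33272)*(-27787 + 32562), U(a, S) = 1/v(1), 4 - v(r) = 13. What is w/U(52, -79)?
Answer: 2921870223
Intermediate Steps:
v(r) = -9 (v(r) = 4 - 1*13 = 4 - 13 = -9)
U(a, S) = -⅑ (U(a, S) = 1/(-9) = -⅑)
w = -324652247 (w = 3 - (34718 + 33272)*(-27787 + 32562) = 3 - 67990*4775 = 3 - 1*324652250 = 3 - 324652250 = -324652247)
w/U(52, -79) = -324652247/(-⅑) = -324652247*(-9) = 2921870223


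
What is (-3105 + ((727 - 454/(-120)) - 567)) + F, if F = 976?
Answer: -117913/60 ≈ -1965.2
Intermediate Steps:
(-3105 + ((727 - 454/(-120)) - 567)) + F = (-3105 + ((727 - 454/(-120)) - 567)) + 976 = (-3105 + ((727 - 454*(-1/120)) - 567)) + 976 = (-3105 + ((727 + 227/60) - 567)) + 976 = (-3105 + (43847/60 - 567)) + 976 = (-3105 + 9827/60) + 976 = -176473/60 + 976 = -117913/60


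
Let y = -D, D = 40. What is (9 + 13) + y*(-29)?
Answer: 1182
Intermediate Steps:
y = -40 (y = -1*40 = -40)
(9 + 13) + y*(-29) = (9 + 13) - 40*(-29) = 22 + 1160 = 1182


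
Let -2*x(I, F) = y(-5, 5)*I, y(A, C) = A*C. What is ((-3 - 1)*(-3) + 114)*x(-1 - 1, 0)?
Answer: -3150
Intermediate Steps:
x(I, F) = 25*I/2 (x(I, F) = -(-5*5)*I/2 = -(-25)*I/2 = 25*I/2)
((-3 - 1)*(-3) + 114)*x(-1 - 1, 0) = ((-3 - 1)*(-3) + 114)*(25*(-1 - 1)/2) = (-4*(-3) + 114)*((25/2)*(-2)) = (12 + 114)*(-25) = 126*(-25) = -3150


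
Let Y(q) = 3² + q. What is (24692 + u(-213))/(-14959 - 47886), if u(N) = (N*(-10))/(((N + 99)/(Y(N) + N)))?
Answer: -617183/1194055 ≈ -0.51688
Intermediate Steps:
Y(q) = 9 + q
u(N) = -10*N*(9 + 2*N)/(99 + N) (u(N) = (N*(-10))/(((N + 99)/((9 + N) + N))) = (-10*N)/(((99 + N)/(9 + 2*N))) = (-10*N)*((9 + 2*N)/(99 + N)) = -10*N*(9 + 2*N)/(99 + N))
(24692 + u(-213))/(-14959 - 47886) = (24692 - 10*(-213)*(9 + 2*(-213))/(99 - 213))/(-14959 - 47886) = (24692 - 10*(-213)*(9 - 426)/(-114))/(-62845) = (24692 - 10*(-213)*(-1/114)*(-417))*(-1/62845) = (24692 + 148035/19)*(-1/62845) = (617183/19)*(-1/62845) = -617183/1194055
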